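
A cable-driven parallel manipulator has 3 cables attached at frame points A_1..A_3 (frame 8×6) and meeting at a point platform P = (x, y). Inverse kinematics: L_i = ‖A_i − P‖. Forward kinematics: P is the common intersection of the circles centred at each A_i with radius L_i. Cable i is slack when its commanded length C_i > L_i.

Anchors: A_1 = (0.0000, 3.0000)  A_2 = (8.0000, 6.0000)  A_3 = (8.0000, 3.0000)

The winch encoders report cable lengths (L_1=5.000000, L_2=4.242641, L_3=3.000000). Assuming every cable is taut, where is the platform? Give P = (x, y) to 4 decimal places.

each cable: (A_i−P)·(A_i−P) = L_i²; let c_i = ‖A_i‖²−L_i²
c_1 = 0.0000+9.0000−25.0000 = -16.0000
row 1: -16.0000x − 6.0000y = -98.0000  (c_2=82.0000)
row 2: -16.0000x + 0.0000y = -80.0000  (c_3=64.0000)
Cramer on rows 1–2 → x = 5.0000, y = 3.0000

(5.0000, 3.0000)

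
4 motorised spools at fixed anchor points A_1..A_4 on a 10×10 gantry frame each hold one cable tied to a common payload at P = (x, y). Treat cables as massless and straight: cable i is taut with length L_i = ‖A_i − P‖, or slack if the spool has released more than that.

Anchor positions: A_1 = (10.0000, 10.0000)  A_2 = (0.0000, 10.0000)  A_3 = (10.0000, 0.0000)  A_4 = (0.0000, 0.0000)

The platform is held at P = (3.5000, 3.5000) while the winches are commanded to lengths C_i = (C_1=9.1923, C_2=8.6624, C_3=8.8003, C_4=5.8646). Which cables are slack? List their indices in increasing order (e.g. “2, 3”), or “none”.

2, 3, 4

cable 1: L_1 = ‖A_1−P‖ = 9.1924;  C_1 = 9.1923 → taut
cable 2: L_2 = ‖A_2−P‖ = 7.3824;  C_2 = 8.6624 → slack
cable 3: L_3 = ‖A_3−P‖ = 7.3824;  C_3 = 8.8003 → slack
cable 4: L_4 = ‖A_4−P‖ = 4.9497;  C_4 = 5.8646 → slack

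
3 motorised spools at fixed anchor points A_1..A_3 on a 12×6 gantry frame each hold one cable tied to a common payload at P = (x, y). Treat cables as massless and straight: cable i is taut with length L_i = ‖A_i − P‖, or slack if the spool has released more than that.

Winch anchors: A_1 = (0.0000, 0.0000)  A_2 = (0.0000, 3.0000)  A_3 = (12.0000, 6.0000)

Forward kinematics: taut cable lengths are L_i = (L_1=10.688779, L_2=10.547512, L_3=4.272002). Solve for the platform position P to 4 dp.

circle eqns → linear via eq_j − eq_1; set q_j = A_j·A_j − L_j²
q_1 = 0.0000+0.0000−114.2500 = -114.2500
0.0000·x − 6.0000·y = q_1−q_2 = -12.0000
-24.0000·x − 12.0000·y = q_1−q_3 = -276.0000
solve first two rows → x=10.5000, y=2.0000

(10.5000, 2.0000)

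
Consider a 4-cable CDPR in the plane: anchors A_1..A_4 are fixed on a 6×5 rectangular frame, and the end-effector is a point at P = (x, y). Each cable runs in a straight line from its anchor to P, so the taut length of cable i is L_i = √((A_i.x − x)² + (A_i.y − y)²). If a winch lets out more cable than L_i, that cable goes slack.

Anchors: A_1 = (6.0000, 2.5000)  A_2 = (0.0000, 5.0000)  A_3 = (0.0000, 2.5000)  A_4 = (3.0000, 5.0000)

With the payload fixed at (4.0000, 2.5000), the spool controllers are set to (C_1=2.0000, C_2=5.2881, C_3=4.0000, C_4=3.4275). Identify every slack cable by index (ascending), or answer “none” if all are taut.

i=1: geometric 2.0000 vs commanded 2.0000 ⇒ taut
i=2: geometric 4.7170 vs commanded 5.2881 ⇒ slack
i=3: geometric 4.0000 vs commanded 4.0000 ⇒ taut
i=4: geometric 2.6926 vs commanded 3.4275 ⇒ slack

2, 4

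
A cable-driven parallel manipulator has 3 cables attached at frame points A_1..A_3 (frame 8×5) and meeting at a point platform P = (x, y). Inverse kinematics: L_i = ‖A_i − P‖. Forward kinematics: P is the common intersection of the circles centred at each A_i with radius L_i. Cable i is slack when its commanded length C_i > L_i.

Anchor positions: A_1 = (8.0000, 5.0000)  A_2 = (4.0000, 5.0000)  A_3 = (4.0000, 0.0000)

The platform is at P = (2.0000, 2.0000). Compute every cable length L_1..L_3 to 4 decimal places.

L_1 = √((8.0000−2.0000)² + (5.0000−2.0000)²) = 6.7082
L_2 = √((4.0000−2.0000)² + (5.0000−2.0000)²) = 3.6056
L_3 = √((4.0000−2.0000)² + (0.0000−2.0000)²) = 2.8284

(6.7082, 3.6056, 2.8284)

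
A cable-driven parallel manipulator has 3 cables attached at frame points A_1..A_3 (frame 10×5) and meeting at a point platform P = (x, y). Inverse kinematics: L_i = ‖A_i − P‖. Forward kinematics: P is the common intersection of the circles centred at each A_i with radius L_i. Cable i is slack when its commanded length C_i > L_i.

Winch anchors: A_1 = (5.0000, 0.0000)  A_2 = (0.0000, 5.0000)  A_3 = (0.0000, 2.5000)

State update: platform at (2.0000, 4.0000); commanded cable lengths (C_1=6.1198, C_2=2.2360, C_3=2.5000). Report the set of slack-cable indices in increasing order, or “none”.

i=1: geometric 5.0000 vs commanded 6.1198 ⇒ slack
i=2: geometric 2.2361 vs commanded 2.2360 ⇒ taut
i=3: geometric 2.5000 vs commanded 2.5000 ⇒ taut

1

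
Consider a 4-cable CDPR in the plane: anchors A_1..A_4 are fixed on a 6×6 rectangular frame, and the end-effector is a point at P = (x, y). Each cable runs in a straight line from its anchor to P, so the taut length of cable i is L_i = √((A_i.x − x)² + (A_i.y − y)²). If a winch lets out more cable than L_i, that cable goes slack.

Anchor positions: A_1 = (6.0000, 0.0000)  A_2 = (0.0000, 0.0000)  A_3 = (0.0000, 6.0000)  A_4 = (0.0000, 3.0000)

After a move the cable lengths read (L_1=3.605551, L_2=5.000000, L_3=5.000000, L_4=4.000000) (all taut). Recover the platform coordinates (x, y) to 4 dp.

(4.0000, 3.0000)

circle eqns → linear via eq_j − eq_1; set c_j = A_j·A_j − L_j²
c_1 = 36.0000+0.0000−13.0000 = 23.0000
12.0000·x + 0.0000·y = c_1−c_2 = 48.0000
12.0000·x − 12.0000·y = c_1−c_3 = 12.0000
12.0000·x − 6.0000·y = c_1−c_4 = 30.0000
solve first two rows → x=4.0000, y=3.0000
check cable 4: ‖A_4−P‖² = 16.0000 ≈ L_4² = 16.0000 ✓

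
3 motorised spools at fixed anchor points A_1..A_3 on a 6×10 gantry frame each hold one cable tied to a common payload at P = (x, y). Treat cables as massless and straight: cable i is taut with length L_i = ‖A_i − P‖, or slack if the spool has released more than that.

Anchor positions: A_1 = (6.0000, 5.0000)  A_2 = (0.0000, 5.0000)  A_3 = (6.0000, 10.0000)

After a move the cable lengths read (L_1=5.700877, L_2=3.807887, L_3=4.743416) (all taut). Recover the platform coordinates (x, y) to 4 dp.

expand ‖A_i−P‖²=L_i² and subtract eq 1 (k_i ≔ ‖A_i‖²−L_i²)
k_1 = 36.0000+25.0000−32.5000 = 28.5000
eq1−eq2 → [12.0000  0.0000]·P = 18.0000
eq1−eq3 → [0.0000  -10.0000]·P = -85.0000
2×2 solve → P = (1.5000, 8.5000)

(1.5000, 8.5000)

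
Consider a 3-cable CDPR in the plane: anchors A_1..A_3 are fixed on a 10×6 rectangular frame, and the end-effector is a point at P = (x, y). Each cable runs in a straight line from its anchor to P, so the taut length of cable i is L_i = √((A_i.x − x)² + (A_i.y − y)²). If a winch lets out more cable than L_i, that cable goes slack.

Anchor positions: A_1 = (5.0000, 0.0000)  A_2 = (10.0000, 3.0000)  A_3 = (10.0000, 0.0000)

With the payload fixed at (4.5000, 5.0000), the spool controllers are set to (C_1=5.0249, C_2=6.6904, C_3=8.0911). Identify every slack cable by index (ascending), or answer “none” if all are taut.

2, 3

i=1: geometric 5.0249 vs commanded 5.0249 ⇒ taut
i=2: geometric 5.8523 vs commanded 6.6904 ⇒ slack
i=3: geometric 7.4330 vs commanded 8.0911 ⇒ slack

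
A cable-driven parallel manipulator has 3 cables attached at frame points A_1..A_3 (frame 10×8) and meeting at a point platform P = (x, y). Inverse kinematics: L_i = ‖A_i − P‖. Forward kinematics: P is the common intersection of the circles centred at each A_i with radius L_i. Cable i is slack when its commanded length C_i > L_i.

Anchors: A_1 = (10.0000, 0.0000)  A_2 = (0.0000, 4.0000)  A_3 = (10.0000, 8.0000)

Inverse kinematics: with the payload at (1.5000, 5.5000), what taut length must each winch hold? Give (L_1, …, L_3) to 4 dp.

(10.1242, 2.1213, 8.8600)

L_1: Δ = A_1−P = (8.5000, -5.5000) → ‖Δ‖ = √102.5000 = 10.1242
L_2: Δ = A_2−P = (-1.5000, -1.5000) → ‖Δ‖ = √4.5000 = 2.1213
L_3: Δ = A_3−P = (8.5000, 2.5000) → ‖Δ‖ = √78.5000 = 8.8600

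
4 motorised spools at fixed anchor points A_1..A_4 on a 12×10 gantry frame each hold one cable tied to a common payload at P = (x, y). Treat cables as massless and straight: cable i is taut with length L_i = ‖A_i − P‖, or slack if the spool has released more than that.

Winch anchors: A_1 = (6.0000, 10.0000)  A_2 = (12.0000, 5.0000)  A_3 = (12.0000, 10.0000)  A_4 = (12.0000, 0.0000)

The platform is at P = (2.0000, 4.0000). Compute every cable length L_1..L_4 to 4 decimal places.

cable 1: Δx=4.0000, Δy=6.0000; L_1 = √(Δx²+Δy²) = 7.2111
cable 2: Δx=10.0000, Δy=1.0000; L_2 = √(Δx²+Δy²) = 10.0499
cable 3: Δx=10.0000, Δy=6.0000; L_3 = √(Δx²+Δy²) = 11.6619
cable 4: Δx=10.0000, Δy=-4.0000; L_4 = √(Δx²+Δy²) = 10.7703

(7.2111, 10.0499, 11.6619, 10.7703)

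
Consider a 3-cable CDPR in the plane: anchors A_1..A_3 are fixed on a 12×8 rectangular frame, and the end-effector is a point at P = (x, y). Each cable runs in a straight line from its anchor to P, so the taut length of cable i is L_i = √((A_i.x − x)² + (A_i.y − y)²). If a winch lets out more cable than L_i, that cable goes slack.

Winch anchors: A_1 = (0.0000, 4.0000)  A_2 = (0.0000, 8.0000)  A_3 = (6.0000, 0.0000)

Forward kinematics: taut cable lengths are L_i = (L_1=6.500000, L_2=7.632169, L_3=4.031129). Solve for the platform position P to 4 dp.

(6.5000, 4.0000)

circle eqns → linear via eq_j − eq_1; set k_j = A_j·A_j − L_j²
k_1 = 0.0000+16.0000−42.2500 = -26.2500
0.0000·x − 8.0000·y = k_1−k_2 = -32.0000
-12.0000·x + 8.0000·y = k_1−k_3 = -46.0000
solve first two rows → x=6.5000, y=4.0000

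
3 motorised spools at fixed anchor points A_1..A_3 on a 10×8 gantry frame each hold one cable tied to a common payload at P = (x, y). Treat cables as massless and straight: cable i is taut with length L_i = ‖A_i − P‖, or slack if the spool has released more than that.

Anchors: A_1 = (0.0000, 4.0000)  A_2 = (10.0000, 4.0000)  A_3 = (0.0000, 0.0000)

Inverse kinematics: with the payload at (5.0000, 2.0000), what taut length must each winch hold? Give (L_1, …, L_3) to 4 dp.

(5.3852, 5.3852, 5.3852)

L_1 = √((0.0000−5.0000)² + (4.0000−2.0000)²) = 5.3852
L_2 = √((10.0000−5.0000)² + (4.0000−2.0000)²) = 5.3852
L_3 = √((0.0000−5.0000)² + (0.0000−2.0000)²) = 5.3852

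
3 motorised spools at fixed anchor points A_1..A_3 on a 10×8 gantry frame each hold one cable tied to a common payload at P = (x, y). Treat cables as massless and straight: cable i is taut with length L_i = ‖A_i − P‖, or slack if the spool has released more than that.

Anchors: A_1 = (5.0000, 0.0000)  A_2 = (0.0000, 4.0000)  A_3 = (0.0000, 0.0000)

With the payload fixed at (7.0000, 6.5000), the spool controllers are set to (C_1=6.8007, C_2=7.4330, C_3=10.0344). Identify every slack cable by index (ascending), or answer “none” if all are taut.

3

cable 1: √((-2.0000)²+(-6.5000)²)=6.8007, C_1=6.8007: taut
cable 2: √((-7.0000)²+(-2.5000)²)=7.4330, C_2=7.4330: taut
cable 3: √((-7.0000)²+(-6.5000)²)=9.5525, C_3=10.0344: slack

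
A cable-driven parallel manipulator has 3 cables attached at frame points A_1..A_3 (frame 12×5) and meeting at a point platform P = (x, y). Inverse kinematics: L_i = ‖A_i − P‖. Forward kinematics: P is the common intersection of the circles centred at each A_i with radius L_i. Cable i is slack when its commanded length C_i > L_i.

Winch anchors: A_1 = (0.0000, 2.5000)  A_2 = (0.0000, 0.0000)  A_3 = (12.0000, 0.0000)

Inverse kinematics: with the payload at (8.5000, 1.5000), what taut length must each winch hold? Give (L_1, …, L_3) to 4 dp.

(8.5586, 8.6313, 3.8079)

L_1: Δ = A_1−P = (-8.5000, 1.0000) → ‖Δ‖ = √73.2500 = 8.5586
L_2: Δ = A_2−P = (-8.5000, -1.5000) → ‖Δ‖ = √74.5000 = 8.6313
L_3: Δ = A_3−P = (3.5000, -1.5000) → ‖Δ‖ = √14.5000 = 3.8079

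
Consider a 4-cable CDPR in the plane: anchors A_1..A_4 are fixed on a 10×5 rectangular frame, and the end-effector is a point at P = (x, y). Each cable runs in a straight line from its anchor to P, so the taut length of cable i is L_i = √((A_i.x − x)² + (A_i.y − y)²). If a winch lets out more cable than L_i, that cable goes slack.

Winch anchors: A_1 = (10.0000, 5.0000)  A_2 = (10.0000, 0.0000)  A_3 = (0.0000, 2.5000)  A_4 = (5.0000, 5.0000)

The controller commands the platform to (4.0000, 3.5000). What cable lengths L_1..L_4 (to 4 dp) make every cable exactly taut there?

(6.1847, 6.9462, 4.1231, 1.8028)

L_1 = √((10.0000−4.0000)² + (5.0000−3.5000)²) = 6.1847
L_2 = √((10.0000−4.0000)² + (0.0000−3.5000)²) = 6.9462
L_3 = √((0.0000−4.0000)² + (2.5000−3.5000)²) = 4.1231
L_4 = √((5.0000−4.0000)² + (5.0000−3.5000)²) = 1.8028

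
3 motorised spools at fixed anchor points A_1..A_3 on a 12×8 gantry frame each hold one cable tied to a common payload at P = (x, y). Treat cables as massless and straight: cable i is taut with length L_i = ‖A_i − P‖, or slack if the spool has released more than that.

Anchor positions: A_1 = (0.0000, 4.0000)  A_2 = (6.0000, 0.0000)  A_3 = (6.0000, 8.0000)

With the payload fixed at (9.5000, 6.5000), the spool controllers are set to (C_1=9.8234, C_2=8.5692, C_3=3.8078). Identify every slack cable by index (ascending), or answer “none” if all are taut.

2

cable 1: L_1 = ‖A_1−P‖ = 9.8234;  C_1 = 9.8234 → taut
cable 2: L_2 = ‖A_2−P‖ = 7.3824;  C_2 = 8.5692 → slack
cable 3: L_3 = ‖A_3−P‖ = 3.8079;  C_3 = 3.8078 → taut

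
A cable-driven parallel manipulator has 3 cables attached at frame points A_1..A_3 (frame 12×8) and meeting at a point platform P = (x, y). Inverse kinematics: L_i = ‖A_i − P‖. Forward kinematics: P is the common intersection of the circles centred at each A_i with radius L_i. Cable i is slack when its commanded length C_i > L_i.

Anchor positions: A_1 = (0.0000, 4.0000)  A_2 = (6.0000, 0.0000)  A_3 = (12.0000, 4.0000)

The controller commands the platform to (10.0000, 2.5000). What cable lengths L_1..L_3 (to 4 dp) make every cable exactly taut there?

(10.1119, 4.7170, 2.5000)

L_1: Δ = A_1−P = (-10.0000, 1.5000) → ‖Δ‖ = √102.2500 = 10.1119
L_2: Δ = A_2−P = (-4.0000, -2.5000) → ‖Δ‖ = √22.2500 = 4.7170
L_3: Δ = A_3−P = (2.0000, 1.5000) → ‖Δ‖ = √6.2500 = 2.5000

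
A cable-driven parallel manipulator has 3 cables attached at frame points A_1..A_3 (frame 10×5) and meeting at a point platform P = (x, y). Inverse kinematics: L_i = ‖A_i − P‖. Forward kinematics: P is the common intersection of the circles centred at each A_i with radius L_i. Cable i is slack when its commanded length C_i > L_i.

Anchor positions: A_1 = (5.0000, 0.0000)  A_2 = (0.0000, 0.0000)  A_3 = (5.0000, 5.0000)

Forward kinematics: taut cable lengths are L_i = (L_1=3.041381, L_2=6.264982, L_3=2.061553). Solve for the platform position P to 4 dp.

(5.5000, 3.0000)

expand ‖A_i−P‖²=L_i² and subtract eq 1 (c_i ≔ ‖A_i‖²−L_i²)
c_1 = 25.0000+0.0000−9.2500 = 15.7500
eq1−eq2 → [10.0000  0.0000]·P = 55.0000
eq1−eq3 → [0.0000  -10.0000]·P = -30.0000
2×2 solve → P = (5.5000, 3.0000)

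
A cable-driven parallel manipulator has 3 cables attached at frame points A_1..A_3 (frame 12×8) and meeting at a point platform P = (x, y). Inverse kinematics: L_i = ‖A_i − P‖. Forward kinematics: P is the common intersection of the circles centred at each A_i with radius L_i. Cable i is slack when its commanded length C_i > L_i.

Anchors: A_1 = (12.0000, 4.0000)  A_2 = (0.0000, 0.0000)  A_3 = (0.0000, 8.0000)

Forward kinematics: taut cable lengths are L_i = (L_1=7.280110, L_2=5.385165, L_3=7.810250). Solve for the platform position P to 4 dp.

expand ‖A_i−P‖²=L_i² and subtract eq 1 (k_i ≔ ‖A_i‖²−L_i²)
k_1 = 144.0000+16.0000−53.0000 = 107.0000
eq1−eq2 → [24.0000  8.0000]·P = 136.0000
eq1−eq3 → [24.0000  -8.0000]·P = 104.0000
2×2 solve → P = (5.0000, 2.0000)

(5.0000, 2.0000)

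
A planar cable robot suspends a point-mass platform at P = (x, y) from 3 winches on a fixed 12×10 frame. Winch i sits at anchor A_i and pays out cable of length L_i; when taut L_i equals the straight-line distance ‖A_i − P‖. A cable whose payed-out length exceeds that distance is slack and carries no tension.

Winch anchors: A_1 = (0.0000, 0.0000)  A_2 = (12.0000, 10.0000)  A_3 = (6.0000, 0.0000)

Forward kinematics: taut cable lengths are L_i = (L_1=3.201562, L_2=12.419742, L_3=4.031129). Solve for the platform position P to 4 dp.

(2.5000, 2.0000)

circle eqns → linear via eq_j − eq_1; set q_j = A_j·A_j − L_j²
q_1 = 0.0000+0.0000−10.2500 = -10.2500
-24.0000·x − 20.0000·y = q_1−q_2 = -100.0000
-12.0000·x + 0.0000·y = q_1−q_3 = -30.0000
solve first two rows → x=2.5000, y=2.0000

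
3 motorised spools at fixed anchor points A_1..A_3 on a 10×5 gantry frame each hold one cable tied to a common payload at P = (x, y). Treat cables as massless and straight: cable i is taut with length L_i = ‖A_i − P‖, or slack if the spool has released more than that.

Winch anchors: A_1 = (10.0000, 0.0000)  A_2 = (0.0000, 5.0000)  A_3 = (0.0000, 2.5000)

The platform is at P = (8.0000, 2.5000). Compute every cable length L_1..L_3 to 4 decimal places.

(3.2016, 8.3815, 8.0000)

L_1: Δ = A_1−P = (2.0000, -2.5000) → ‖Δ‖ = √10.2500 = 3.2016
L_2: Δ = A_2−P = (-8.0000, 2.5000) → ‖Δ‖ = √70.2500 = 8.3815
L_3: Δ = A_3−P = (-8.0000, 0.0000) → ‖Δ‖ = √64.0000 = 8.0000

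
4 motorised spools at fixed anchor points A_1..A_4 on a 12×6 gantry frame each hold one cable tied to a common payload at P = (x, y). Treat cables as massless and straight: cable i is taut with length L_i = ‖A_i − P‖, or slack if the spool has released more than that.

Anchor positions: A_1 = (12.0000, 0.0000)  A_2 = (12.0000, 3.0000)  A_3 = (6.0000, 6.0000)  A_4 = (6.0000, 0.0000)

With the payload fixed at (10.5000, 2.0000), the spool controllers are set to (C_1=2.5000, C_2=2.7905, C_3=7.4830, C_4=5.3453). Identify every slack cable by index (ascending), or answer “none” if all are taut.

2, 3, 4

cable 1: √((1.5000)²+(-2.0000)²)=2.5000, C_1=2.5000: taut
cable 2: √((1.5000)²+(1.0000)²)=1.8028, C_2=2.7905: slack
cable 3: √((-4.5000)²+(4.0000)²)=6.0208, C_3=7.4830: slack
cable 4: √((-4.5000)²+(-2.0000)²)=4.9244, C_4=5.3453: slack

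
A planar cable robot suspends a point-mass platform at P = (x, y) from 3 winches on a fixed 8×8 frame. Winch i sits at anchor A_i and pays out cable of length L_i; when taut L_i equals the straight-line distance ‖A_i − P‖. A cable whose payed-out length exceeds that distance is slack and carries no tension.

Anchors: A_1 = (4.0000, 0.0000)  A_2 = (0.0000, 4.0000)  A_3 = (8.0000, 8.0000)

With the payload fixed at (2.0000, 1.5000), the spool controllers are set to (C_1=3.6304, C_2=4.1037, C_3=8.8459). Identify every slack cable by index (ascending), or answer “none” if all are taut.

1, 2

i=1: geometric 2.5000 vs commanded 3.6304 ⇒ slack
i=2: geometric 3.2016 vs commanded 4.1037 ⇒ slack
i=3: geometric 8.8459 vs commanded 8.8459 ⇒ taut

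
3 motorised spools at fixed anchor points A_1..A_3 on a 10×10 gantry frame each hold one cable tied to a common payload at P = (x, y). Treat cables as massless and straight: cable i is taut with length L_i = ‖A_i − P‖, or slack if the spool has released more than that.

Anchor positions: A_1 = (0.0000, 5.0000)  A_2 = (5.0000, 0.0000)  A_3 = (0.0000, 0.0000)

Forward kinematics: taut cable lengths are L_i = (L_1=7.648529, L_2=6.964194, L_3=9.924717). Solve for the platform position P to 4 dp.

each cable: (A_i−P)·(A_i−P) = L_i²; let q_i = ‖A_i‖²−L_i²
q_1 = 0.0000+25.0000−58.5000 = -33.5000
row 1: -10.0000x + 10.0000y = -10.0000  (q_2=-23.5000)
row 2: 0.0000x + 10.0000y = 65.0000  (q_3=-98.5000)
Cramer on rows 1–2 → x = 7.5000, y = 6.5000

(7.5000, 6.5000)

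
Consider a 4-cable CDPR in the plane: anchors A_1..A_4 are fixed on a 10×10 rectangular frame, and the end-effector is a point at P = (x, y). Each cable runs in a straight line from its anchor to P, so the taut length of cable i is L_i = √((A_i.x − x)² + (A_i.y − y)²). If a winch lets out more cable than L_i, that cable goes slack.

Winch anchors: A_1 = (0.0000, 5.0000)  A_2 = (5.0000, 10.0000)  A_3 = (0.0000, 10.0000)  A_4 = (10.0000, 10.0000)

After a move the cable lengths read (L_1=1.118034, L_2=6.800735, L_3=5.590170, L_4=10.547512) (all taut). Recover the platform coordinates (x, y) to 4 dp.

(1.0000, 4.5000)

each cable: (A_i−P)·(A_i−P) = L_i²; let c_i = ‖A_i‖²−L_i²
c_1 = 0.0000+25.0000−1.2500 = 23.7500
row 1: -10.0000x − 10.0000y = -55.0000  (c_2=78.7500)
row 2: 0.0000x − 10.0000y = -45.0000  (c_3=68.7500)
row 3: -20.0000x − 10.0000y = -65.0000  (c_4=88.7500)
Cramer on rows 1–2 → x = 1.0000, y = 4.5000
check cable 4: ‖A_4−P‖² = 111.2500 ≈ L_4² = 111.2500 ✓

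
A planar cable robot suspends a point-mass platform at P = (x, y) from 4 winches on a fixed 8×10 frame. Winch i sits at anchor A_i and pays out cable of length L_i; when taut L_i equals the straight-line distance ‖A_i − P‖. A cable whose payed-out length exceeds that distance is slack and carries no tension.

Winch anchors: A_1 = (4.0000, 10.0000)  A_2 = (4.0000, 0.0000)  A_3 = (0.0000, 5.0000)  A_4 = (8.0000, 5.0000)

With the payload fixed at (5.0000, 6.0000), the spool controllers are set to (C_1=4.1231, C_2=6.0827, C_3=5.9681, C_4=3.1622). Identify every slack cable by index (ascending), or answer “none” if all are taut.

3

cable 1: √((-1.0000)²+(4.0000)²)=4.1231, C_1=4.1231: taut
cable 2: √((-1.0000)²+(-6.0000)²)=6.0828, C_2=6.0827: taut
cable 3: √((-5.0000)²+(-1.0000)²)=5.0990, C_3=5.9681: slack
cable 4: √((3.0000)²+(-1.0000)²)=3.1623, C_4=3.1622: taut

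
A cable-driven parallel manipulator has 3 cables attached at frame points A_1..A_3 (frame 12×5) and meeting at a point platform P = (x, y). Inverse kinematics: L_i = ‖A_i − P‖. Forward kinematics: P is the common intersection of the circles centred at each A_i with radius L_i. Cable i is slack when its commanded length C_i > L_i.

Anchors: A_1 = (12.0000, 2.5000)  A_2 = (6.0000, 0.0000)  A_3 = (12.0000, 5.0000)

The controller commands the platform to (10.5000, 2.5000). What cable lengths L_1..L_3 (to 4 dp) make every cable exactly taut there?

(1.5000, 5.1478, 2.9155)

cable 1: Δx=1.5000, Δy=0.0000; L_1 = √(Δx²+Δy²) = 1.5000
cable 2: Δx=-4.5000, Δy=-2.5000; L_2 = √(Δx²+Δy²) = 5.1478
cable 3: Δx=1.5000, Δy=2.5000; L_3 = √(Δx²+Δy²) = 2.9155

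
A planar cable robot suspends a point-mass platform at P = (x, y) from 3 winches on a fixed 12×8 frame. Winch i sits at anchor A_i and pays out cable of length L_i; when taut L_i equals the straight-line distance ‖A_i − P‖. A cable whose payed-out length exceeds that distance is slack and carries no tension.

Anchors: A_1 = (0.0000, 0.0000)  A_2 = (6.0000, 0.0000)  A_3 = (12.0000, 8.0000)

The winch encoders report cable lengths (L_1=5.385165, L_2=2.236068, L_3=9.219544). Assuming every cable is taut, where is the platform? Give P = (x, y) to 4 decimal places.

each cable: (A_i−P)·(A_i−P) = L_i²; let c_i = ‖A_i‖²−L_i²
c_1 = 0.0000+0.0000−29.0000 = -29.0000
row 1: -12.0000x + 0.0000y = -60.0000  (c_2=31.0000)
row 2: -24.0000x − 16.0000y = -152.0000  (c_3=123.0000)
Cramer on rows 1–2 → x = 5.0000, y = 2.0000

(5.0000, 2.0000)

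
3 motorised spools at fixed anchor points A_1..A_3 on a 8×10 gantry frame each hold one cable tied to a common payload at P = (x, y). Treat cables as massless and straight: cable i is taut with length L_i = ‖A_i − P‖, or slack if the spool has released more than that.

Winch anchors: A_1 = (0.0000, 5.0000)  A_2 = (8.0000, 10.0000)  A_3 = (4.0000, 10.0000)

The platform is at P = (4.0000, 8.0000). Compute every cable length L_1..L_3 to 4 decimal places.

(5.0000, 4.4721, 2.0000)

L_1 = √((0.0000−4.0000)² + (5.0000−8.0000)²) = 5.0000
L_2 = √((8.0000−4.0000)² + (10.0000−8.0000)²) = 4.4721
L_3 = √((4.0000−4.0000)² + (10.0000−8.0000)²) = 2.0000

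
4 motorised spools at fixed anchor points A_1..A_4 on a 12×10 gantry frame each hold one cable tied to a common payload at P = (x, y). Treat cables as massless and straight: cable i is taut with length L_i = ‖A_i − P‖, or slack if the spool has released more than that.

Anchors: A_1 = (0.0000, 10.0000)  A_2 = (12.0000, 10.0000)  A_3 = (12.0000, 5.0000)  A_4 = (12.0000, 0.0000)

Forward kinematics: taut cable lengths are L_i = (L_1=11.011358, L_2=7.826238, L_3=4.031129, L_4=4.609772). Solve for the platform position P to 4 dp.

circle eqns → linear via eq_j − eq_1; set q_j = A_j·A_j − L_j²
q_1 = 0.0000+100.0000−121.2500 = -21.2500
-24.0000·x + 0.0000·y = q_1−q_2 = -204.0000
-24.0000·x + 10.0000·y = q_1−q_3 = -174.0000
-24.0000·x + 20.0000·y = q_1−q_4 = -144.0000
solve first two rows → x=8.5000, y=3.0000
check cable 4: ‖A_4−P‖² = 21.2500 ≈ L_4² = 21.2500 ✓

(8.5000, 3.0000)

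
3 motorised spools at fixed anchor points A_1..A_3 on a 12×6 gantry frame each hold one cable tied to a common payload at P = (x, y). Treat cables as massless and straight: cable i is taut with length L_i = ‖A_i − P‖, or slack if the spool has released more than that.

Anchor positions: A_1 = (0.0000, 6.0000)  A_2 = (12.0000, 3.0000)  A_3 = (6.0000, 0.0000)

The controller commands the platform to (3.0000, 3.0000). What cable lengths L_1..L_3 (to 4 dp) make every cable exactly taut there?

(4.2426, 9.0000, 4.2426)

cable 1: Δx=-3.0000, Δy=3.0000; L_1 = √(Δx²+Δy²) = 4.2426
cable 2: Δx=9.0000, Δy=0.0000; L_2 = √(Δx²+Δy²) = 9.0000
cable 3: Δx=3.0000, Δy=-3.0000; L_3 = √(Δx²+Δy²) = 4.2426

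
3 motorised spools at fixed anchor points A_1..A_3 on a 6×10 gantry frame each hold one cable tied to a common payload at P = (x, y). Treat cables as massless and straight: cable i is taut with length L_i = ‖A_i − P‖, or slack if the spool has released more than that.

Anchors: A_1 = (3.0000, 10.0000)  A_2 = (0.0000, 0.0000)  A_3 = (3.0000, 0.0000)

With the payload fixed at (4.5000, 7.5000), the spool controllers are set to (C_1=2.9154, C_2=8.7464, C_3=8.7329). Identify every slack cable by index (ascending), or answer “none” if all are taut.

i=1: geometric 2.9155 vs commanded 2.9154 ⇒ taut
i=2: geometric 8.7464 vs commanded 8.7464 ⇒ taut
i=3: geometric 7.6485 vs commanded 8.7329 ⇒ slack

3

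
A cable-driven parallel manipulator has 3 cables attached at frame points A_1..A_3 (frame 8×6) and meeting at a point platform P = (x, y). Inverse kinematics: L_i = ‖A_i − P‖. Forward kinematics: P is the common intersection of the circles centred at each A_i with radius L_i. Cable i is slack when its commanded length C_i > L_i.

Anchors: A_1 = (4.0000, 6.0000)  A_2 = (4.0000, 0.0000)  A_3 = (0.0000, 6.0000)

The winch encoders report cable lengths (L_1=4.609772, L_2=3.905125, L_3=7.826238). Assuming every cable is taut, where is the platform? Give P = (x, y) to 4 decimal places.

circle eqns → linear via eq_j − eq_1; set q_j = A_j·A_j − L_j²
q_1 = 16.0000+36.0000−21.2500 = 30.7500
0.0000·x + 12.0000·y = q_1−q_2 = 30.0000
8.0000·x + 0.0000·y = q_1−q_3 = 56.0000
solve first two rows → x=7.0000, y=2.5000

(7.0000, 2.5000)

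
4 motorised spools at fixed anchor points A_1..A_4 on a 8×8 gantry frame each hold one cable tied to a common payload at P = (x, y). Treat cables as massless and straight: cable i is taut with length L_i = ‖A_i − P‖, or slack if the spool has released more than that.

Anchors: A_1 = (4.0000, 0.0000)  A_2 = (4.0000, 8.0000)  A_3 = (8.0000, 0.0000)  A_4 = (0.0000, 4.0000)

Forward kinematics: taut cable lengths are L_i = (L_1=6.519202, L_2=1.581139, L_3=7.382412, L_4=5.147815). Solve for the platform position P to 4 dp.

(4.5000, 6.5000)

circle eqns → linear via eq_j − eq_1; set c_j = A_j·A_j − L_j²
c_1 = 16.0000+0.0000−42.5000 = -26.5000
0.0000·x − 16.0000·y = c_1−c_2 = -104.0000
-8.0000·x + 0.0000·y = c_1−c_3 = -36.0000
8.0000·x − 8.0000·y = c_1−c_4 = -16.0000
solve first two rows → x=4.5000, y=6.5000
check cable 4: ‖A_4−P‖² = 26.5000 ≈ L_4² = 26.5000 ✓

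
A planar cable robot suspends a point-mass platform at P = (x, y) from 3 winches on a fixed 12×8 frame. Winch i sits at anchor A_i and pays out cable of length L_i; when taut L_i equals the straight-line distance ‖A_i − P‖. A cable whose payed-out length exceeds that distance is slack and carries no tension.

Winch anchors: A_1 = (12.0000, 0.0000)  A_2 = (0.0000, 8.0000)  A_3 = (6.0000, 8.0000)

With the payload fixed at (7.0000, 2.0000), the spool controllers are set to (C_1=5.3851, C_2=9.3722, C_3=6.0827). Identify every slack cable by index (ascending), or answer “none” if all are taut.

cable 1: L_1 = ‖A_1−P‖ = 5.3852;  C_1 = 5.3851 → taut
cable 2: L_2 = ‖A_2−P‖ = 9.2195;  C_2 = 9.3722 → slack
cable 3: L_3 = ‖A_3−P‖ = 6.0828;  C_3 = 6.0827 → taut

2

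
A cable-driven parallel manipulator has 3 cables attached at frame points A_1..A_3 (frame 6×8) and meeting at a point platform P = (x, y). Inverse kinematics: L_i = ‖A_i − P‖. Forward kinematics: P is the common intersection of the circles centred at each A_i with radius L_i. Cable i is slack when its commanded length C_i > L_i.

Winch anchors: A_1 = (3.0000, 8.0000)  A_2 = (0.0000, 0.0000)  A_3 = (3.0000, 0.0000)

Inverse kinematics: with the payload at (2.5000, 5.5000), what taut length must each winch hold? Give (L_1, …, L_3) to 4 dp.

L_1: Δ = A_1−P = (0.5000, 2.5000) → ‖Δ‖ = √6.5000 = 2.5495
L_2: Δ = A_2−P = (-2.5000, -5.5000) → ‖Δ‖ = √36.5000 = 6.0415
L_3: Δ = A_3−P = (0.5000, -5.5000) → ‖Δ‖ = √30.5000 = 5.5227

(2.5495, 6.0415, 5.5227)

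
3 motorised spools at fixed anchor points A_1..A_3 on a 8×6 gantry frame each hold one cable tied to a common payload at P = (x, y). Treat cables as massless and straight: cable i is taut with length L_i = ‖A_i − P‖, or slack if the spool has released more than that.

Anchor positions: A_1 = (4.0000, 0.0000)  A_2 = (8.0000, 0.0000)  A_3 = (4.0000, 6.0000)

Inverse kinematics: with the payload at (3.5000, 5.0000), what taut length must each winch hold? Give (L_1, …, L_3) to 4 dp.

(5.0249, 6.7268, 1.1180)

L_1 = √((4.0000−3.5000)² + (0.0000−5.0000)²) = 5.0249
L_2 = √((8.0000−3.5000)² + (0.0000−5.0000)²) = 6.7268
L_3 = √((4.0000−3.5000)² + (6.0000−5.0000)²) = 1.1180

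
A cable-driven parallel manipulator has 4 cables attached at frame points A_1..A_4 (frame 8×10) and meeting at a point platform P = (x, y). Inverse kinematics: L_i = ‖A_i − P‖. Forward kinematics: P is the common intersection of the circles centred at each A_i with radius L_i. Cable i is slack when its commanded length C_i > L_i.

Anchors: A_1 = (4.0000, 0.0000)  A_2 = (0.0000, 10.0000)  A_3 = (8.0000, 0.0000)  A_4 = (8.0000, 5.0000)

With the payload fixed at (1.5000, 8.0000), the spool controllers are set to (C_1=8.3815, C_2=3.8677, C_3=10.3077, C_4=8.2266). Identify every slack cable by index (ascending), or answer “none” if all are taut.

2, 4

i=1: geometric 8.3815 vs commanded 8.3815 ⇒ taut
i=2: geometric 2.5000 vs commanded 3.8677 ⇒ slack
i=3: geometric 10.3078 vs commanded 10.3077 ⇒ taut
i=4: geometric 7.1589 vs commanded 8.2266 ⇒ slack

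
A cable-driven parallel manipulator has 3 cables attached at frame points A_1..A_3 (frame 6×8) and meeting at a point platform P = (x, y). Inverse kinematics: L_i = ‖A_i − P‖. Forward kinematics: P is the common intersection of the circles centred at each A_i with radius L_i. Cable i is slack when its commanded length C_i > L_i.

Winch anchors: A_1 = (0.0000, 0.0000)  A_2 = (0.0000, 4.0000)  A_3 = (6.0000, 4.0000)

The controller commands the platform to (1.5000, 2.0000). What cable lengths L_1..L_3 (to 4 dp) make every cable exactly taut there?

L_1 = √((0.0000−1.5000)² + (0.0000−2.0000)²) = 2.5000
L_2 = √((0.0000−1.5000)² + (4.0000−2.0000)²) = 2.5000
L_3 = √((6.0000−1.5000)² + (4.0000−2.0000)²) = 4.9244

(2.5000, 2.5000, 4.9244)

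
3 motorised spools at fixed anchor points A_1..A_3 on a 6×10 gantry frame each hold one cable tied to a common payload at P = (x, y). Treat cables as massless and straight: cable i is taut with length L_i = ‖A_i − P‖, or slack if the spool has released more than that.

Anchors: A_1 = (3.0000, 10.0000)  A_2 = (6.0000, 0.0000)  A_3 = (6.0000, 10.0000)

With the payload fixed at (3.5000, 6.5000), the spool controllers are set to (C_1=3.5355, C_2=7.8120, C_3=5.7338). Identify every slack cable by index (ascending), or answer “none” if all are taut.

cable 1: √((-0.5000)²+(3.5000)²)=3.5355, C_1=3.5355: taut
cable 2: √((2.5000)²+(-6.5000)²)=6.9642, C_2=7.8120: slack
cable 3: √((2.5000)²+(3.5000)²)=4.3012, C_3=5.7338: slack

2, 3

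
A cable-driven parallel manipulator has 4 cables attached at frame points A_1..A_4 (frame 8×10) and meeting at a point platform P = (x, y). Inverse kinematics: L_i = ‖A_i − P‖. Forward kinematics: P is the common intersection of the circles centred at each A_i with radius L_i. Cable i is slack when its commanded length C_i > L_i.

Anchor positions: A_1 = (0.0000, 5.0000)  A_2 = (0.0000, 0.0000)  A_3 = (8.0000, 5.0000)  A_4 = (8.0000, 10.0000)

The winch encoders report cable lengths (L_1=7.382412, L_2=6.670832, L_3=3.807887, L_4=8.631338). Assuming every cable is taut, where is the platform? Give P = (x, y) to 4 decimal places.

(6.5000, 1.5000)

circle eqns → linear via eq_j − eq_1; set c_j = A_j·A_j − L_j²
c_1 = 0.0000+25.0000−54.5000 = -29.5000
0.0000·x + 10.0000·y = c_1−c_2 = 15.0000
-16.0000·x + 0.0000·y = c_1−c_3 = -104.0000
-16.0000·x − 10.0000·y = c_1−c_4 = -119.0000
solve first two rows → x=6.5000, y=1.5000
check cable 4: ‖A_4−P‖² = 74.5000 ≈ L_4² = 74.5000 ✓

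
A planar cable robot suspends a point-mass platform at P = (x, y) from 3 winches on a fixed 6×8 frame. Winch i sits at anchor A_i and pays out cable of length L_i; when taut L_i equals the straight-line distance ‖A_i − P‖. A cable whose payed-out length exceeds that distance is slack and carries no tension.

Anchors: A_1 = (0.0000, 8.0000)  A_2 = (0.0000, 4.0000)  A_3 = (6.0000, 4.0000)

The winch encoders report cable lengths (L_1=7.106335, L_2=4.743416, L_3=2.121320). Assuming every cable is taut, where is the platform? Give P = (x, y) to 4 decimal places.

expand ‖A_i−P‖²=L_i² and subtract eq 1 (c_i ≔ ‖A_i‖²−L_i²)
c_1 = 0.0000+64.0000−50.5000 = 13.5000
eq1−eq2 → [0.0000  8.0000]·P = 20.0000
eq1−eq3 → [-12.0000  8.0000]·P = -34.0000
2×2 solve → P = (4.5000, 2.5000)

(4.5000, 2.5000)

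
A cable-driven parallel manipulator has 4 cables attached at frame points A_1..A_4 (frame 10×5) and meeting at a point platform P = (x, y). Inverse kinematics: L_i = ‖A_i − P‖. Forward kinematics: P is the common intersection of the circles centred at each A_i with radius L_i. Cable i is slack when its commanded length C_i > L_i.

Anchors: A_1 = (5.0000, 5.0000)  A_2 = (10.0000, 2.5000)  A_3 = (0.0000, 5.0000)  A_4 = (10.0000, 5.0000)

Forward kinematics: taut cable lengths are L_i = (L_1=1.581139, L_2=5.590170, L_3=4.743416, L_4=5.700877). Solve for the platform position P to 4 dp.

(4.5000, 3.5000)

each cable: (A_i−P)·(A_i−P) = L_i²; let c_i = ‖A_i‖²−L_i²
c_1 = 25.0000+25.0000−2.5000 = 47.5000
row 1: -10.0000x + 5.0000y = -27.5000  (c_2=75.0000)
row 2: 10.0000x + 0.0000y = 45.0000  (c_3=2.5000)
row 3: -10.0000x + 0.0000y = -45.0000  (c_4=92.5000)
Cramer on rows 1–2 → x = 4.5000, y = 3.5000
check cable 4: ‖A_4−P‖² = 32.5000 ≈ L_4² = 32.5000 ✓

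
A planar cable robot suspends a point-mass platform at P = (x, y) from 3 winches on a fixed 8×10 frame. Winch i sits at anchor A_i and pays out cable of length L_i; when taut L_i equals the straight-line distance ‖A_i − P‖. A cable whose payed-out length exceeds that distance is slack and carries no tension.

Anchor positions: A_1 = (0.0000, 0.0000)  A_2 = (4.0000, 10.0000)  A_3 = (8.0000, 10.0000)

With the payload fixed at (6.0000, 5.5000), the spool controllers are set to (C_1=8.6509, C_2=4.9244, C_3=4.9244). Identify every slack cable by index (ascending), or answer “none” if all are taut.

i=1: geometric 8.1394 vs commanded 8.6509 ⇒ slack
i=2: geometric 4.9244 vs commanded 4.9244 ⇒ taut
i=3: geometric 4.9244 vs commanded 4.9244 ⇒ taut

1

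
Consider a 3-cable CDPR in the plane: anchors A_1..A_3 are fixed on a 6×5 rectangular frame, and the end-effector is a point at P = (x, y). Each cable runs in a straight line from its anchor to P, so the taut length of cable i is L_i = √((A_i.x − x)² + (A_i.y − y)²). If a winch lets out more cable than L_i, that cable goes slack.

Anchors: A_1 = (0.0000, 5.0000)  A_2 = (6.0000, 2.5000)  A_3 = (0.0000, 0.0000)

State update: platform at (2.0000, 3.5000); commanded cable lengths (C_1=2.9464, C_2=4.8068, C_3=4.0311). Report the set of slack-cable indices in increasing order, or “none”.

cable 1: L_1 = ‖A_1−P‖ = 2.5000;  C_1 = 2.9464 → slack
cable 2: L_2 = ‖A_2−P‖ = 4.1231;  C_2 = 4.8068 → slack
cable 3: L_3 = ‖A_3−P‖ = 4.0311;  C_3 = 4.0311 → taut

1, 2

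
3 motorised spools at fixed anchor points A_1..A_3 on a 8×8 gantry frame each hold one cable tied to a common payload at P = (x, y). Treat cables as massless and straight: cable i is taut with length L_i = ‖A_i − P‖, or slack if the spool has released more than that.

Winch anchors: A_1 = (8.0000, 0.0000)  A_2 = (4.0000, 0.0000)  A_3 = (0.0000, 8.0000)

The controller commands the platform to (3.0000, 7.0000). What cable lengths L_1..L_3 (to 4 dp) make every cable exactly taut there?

L_1 = √((8.0000−3.0000)² + (0.0000−7.0000)²) = 8.6023
L_2 = √((4.0000−3.0000)² + (0.0000−7.0000)²) = 7.0711
L_3 = √((0.0000−3.0000)² + (8.0000−7.0000)²) = 3.1623

(8.6023, 7.0711, 3.1623)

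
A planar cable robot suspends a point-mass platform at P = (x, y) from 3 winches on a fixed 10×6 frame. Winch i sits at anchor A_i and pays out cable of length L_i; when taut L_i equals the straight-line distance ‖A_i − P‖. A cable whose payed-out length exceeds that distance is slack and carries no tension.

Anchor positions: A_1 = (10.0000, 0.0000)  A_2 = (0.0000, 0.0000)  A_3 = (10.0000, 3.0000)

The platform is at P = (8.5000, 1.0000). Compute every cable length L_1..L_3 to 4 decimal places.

(1.8028, 8.5586, 2.5000)

L_1: Δ = A_1−P = (1.5000, -1.0000) → ‖Δ‖ = √3.2500 = 1.8028
L_2: Δ = A_2−P = (-8.5000, -1.0000) → ‖Δ‖ = √73.2500 = 8.5586
L_3: Δ = A_3−P = (1.5000, 2.0000) → ‖Δ‖ = √6.2500 = 2.5000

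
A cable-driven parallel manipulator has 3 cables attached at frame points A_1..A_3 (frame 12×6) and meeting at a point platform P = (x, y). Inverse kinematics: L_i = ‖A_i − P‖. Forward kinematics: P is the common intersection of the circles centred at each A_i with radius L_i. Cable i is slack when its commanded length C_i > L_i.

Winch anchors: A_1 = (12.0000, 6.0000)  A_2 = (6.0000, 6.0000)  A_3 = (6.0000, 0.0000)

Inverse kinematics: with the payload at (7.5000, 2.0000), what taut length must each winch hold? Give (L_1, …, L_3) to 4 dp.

(6.0208, 4.2720, 2.5000)

L_1: Δ = A_1−P = (4.5000, 4.0000) → ‖Δ‖ = √36.2500 = 6.0208
L_2: Δ = A_2−P = (-1.5000, 4.0000) → ‖Δ‖ = √18.2500 = 4.2720
L_3: Δ = A_3−P = (-1.5000, -2.0000) → ‖Δ‖ = √6.2500 = 2.5000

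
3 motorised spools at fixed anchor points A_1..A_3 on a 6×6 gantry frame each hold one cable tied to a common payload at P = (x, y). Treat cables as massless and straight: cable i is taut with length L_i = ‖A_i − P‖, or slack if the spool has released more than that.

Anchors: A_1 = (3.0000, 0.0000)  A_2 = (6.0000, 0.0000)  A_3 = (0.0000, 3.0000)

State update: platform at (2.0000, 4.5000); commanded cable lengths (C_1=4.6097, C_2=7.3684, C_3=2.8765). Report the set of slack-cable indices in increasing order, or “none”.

i=1: geometric 4.6098 vs commanded 4.6097 ⇒ taut
i=2: geometric 6.0208 vs commanded 7.3684 ⇒ slack
i=3: geometric 2.5000 vs commanded 2.8765 ⇒ slack

2, 3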